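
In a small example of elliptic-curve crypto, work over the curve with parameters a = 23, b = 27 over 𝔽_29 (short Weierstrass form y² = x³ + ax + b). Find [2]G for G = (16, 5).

(22, 25)

tangent at (16, 5): λ = (3·16² + 23)/(2·5) ≡ 8/10. 10⁻¹ ≡ 3 (mod 29) since 10·3 = 30 ≡ 1, so λ ≡ 8·3 ≡ 24.
  x = λ² - 16 - 16 = 576 - 32 ≡ 22; y = λ·(16 - 22) - 5 ≡ 25. → (22, 25)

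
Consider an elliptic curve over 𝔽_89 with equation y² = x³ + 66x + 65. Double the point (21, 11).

(67, 46)

tangent at (21, 11): λ = (3·21² + 66)/(2·11) ≡ 54/22. 22⁻¹ ≡ 85 (mod 89) since 22·85 = 1870 ≡ 1, so λ ≡ 54·85 ≡ 51.
  x = λ² - 21 - 21 = 2601 - 42 ≡ 67; y = λ·(21 - 67) - 11 ≡ 46. → (67, 46)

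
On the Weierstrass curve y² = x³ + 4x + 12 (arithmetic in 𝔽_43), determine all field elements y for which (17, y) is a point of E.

x³ + 4x + 12 = 4993 ≡ 5 (mod 43).
5 is a non-residue mod 43; no y exists.

none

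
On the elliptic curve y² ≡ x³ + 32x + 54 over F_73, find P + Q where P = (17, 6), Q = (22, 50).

(18, 29)

(17, 6) + (22, 50). λ = (50 - 6)/(22 - 17) ≡ 44/5 mod 73. 5⁻¹ ≡ 44 (mod 73) since 5·44 = 220 ≡ 1, so λ ≡ 38.
  x = λ² - 17 - 22 = 1444 - 39 ≡ 18; y = λ·(17 - 18) - 6 ≡ 29. → (18, 29)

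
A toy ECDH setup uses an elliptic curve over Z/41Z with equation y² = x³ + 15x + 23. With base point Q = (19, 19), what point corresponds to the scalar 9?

(38, 22)

Repeated addition: build up to 9Q.
2Q: tangent at (19, 19): λ = (3·19² + 15)/(2·19) ≡ 32/38. 38⁻¹ ≡ 27 (mod 41), so λ ≡ 32·27 ≡ 3.
  x = λ² - 19 - 19 = 9 - 38 ≡ 12; y = λ·(19 - 12) - 19 ≡ 2. → (12, 2)
3Q: (12, 2) + (19, 19). λ = (19 - 2)/(19 - 12) ≡ 17/7 mod 41. 7⁻¹ ≡ 6 (mod 41), so λ ≡ 20.
  x = λ² - 12 - 19 = 400 - 31 ≡ 0; y = λ·(12 - 0) - 2 ≡ 33. → (0, 33)
4Q: (0, 33) + (19, 19). λ = (19 - 33)/(19 - 0) ≡ 27/19 mod 41. 19⁻¹ ≡ 13 (mod 41), so λ ≡ 23.
  x = λ² - 0 - 19 = 529 - 19 ≡ 18; y = λ·(0 - 18) - 33 ≡ 4. → (18, 4)
5Q: (18, 4) + (19, 19). λ = (19 - 4)/(19 - 18) ≡ 15/1 mod 41. 1⁻¹ ≡ 1 (mod 41) since 1·1 = 1 ≡ 1, so λ ≡ 15.
  x = λ² - 18 - 19 = 225 - 37 ≡ 24; y = λ·(18 - 24) - 4 ≡ 29. → (24, 29)
6Q: (24, 29) + (19, 19). λ = (19 - 29)/(19 - 24) ≡ 31/36 mod 41. 36⁻¹ ≡ 8 (mod 41) since 36·8 = 288 ≡ 1, so λ ≡ 2.
  x = λ² - 24 - 19 = 4 - 43 ≡ 2; y = λ·(24 - 2) - 29 ≡ 15. → (2, 15)
7Q: (2, 15) + (19, 19). λ = (19 - 15)/(19 - 2) ≡ 4/17 mod 41. 17⁻¹ ≡ 29 (mod 41), so λ ≡ 34.
  x = λ² - 2 - 19 = 1156 - 21 ≡ 28; y = λ·(2 - 28) - 15 ≡ 3. → (28, 3)
8Q: (28, 3) + (19, 19). λ = (19 - 3)/(19 - 28) ≡ 16/32 mod 41. 32⁻¹ ≡ 9 (mod 41), so λ ≡ 21.
  x = λ² - 28 - 19 = 441 - 47 ≡ 25; y = λ·(28 - 25) - 3 ≡ 19. → (25, 19)
9Q: (25, 19) + (19, 19). λ = (19 - 19)/(19 - 25) ≡ 0/35 mod 41. 35⁻¹ ≡ 34 (mod 41) since 35·34 = 1190 ≡ 1, so λ ≡ 0.
  x = λ² - 25 - 19 = 0 - 44 ≡ 38; y = λ·(25 - 38) - 19 ≡ 22. → (38, 22)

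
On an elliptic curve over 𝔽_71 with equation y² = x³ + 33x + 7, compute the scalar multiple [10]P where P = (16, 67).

Double-and-add on 10 = (1010)₂. Start with P = (16, 67) for the leading 1-bit.
double: tangent at (16, 67): λ = (3·16² + 33)/(2·67) ≡ 20/63. 63⁻¹ ≡ 62 (mod 71), so λ ≡ 20·62 ≡ 33.
  x = λ² - 16 - 16 = 1089 - 32 ≡ 63; y = λ·(16 - 63) - 67 ≡ 15. → (63, 15)
double: tangent at (63, 15): λ = (3·63² + 33)/(2·15) ≡ 12/30. 30⁻¹ ≡ 45 (mod 71) since 30·45 = 1350 ≡ 1, so λ ≡ 12·45 ≡ 43.
  x = λ² - 63 - 63 = 1849 - 126 ≡ 19; y = λ·(63 - 19) - 15 ≡ 31. → (19, 31)
add P: (19, 31) + (16, 67). λ = (67 - 31)/(16 - 19) ≡ 36/68 mod 71. 68⁻¹ ≡ 47 (mod 71), so λ ≡ 59.
  x = λ² - 19 - 16 = 3481 - 35 ≡ 38; y = λ·(19 - 38) - 31 ≡ 55. → (38, 55)
double: tangent at (38, 55): λ = (3·38² + 33)/(2·55) ≡ 34/39. 39⁻¹ ≡ 51 (mod 71) since 39·51 = 1989 ≡ 1, so λ ≡ 34·51 ≡ 30.
  x = λ² - 38 - 38 = 900 - 76 ≡ 43; y = λ·(38 - 43) - 55 ≡ 8. → (43, 8)

(43, 8)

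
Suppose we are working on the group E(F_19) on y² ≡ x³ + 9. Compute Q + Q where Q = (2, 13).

(16, 1)

tangent at (2, 13): λ = (3·2² + 0)/(2·13) ≡ 12/7. 7⁻¹ ≡ 11 (mod 19), so λ ≡ 12·11 ≡ 18.
  x = λ² - 2 - 2 = 324 - 4 ≡ 16; y = λ·(2 - 16) - 13 ≡ 1. → (16, 1)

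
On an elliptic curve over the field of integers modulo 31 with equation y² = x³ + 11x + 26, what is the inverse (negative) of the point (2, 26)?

(2, 5)

-(2, 26) = (2, -26 mod 31) = (2, 5).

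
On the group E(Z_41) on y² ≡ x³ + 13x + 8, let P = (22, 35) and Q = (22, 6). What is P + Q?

The two points share x = 22 and their y-coordinates satisfy 35 + 6 ≡ 0 (mod 41), so they are inverses. Their sum is O.

O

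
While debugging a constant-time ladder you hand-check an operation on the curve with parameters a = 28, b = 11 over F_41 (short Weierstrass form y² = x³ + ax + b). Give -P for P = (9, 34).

-(9, 34) = (9, -34 mod 41) = (9, 7).

(9, 7)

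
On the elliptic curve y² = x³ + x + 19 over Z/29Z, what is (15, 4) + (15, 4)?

(27, 26)

tangent at (15, 4): λ = (3·15² + 1)/(2·4) ≡ 9/8. 8⁻¹ ≡ 11 (mod 29) since 8·11 = 88 ≡ 1, so λ ≡ 9·11 ≡ 12.
  x = λ² - 15 - 15 = 144 - 30 ≡ 27; y = λ·(15 - 27) - 4 ≡ 26. → (27, 26)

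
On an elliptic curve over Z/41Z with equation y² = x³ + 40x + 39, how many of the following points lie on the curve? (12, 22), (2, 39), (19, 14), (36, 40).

4

(12, 22): 22² ≡ 33, rhs ≡ 33 → on.
(2, 39): 39² ≡ 4, rhs ≡ 4 → on.
(19, 14): 14² ≡ 32, rhs ≡ 32 → on.
(36, 40): 40² ≡ 1, rhs ≡ 1 → on.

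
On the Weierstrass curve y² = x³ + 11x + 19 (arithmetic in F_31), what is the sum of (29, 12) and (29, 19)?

O

The two points share x = 29 and their y-coordinates satisfy 12 + 19 ≡ 0 (mod 31), so they are inverses. Their sum is O.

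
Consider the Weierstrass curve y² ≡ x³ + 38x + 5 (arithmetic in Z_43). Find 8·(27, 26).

Write G = (27, 26).
Double-and-add on 8 = (1000)₂. Start with G = (27, 26) for the leading 1-bit.
double: tangent at (27, 26): λ = (3·27² + 38)/(2·26) ≡ 32/9. 9⁻¹ ≡ 24 (mod 43), so λ ≡ 32·24 ≡ 37.
  x = λ² - 27 - 27 = 1369 - 54 ≡ 25; y = λ·(27 - 25) - 26 ≡ 5. → (25, 5)
double: tangent at (25, 5): λ = (3·25² + 38)/(2·5) ≡ 21/10. 10⁻¹ ≡ 13 (mod 43), so λ ≡ 21·13 ≡ 15.
  x = λ² - 25 - 25 = 225 - 50 ≡ 3; y = λ·(25 - 3) - 5 ≡ 24. → (3, 24)
double: tangent at (3, 24): λ = (3·3² + 38)/(2·24) ≡ 22/5. 5⁻¹ ≡ 26 (mod 43), so λ ≡ 22·26 ≡ 13.
  x = λ² - 3 - 3 = 169 - 6 ≡ 34; y = λ·(3 - 34) - 24 ≡ 3. → (34, 3)

(34, 3)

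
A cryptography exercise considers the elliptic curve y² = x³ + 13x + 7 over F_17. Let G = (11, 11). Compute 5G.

O

Double-and-add on 5 = (101)₂. Start with G = (11, 11) for the leading 1-bit.
double: tangent at (11, 11): λ = (3·11² + 13)/(2·11) ≡ 2/5. 5⁻¹ ≡ 7 (mod 17) since 5·7 = 35 ≡ 1, so λ ≡ 2·7 ≡ 14.
  x = λ² - 11 - 11 = 196 - 22 ≡ 4; y = λ·(11 - 4) - 11 ≡ 2. → (4, 2)
double: tangent at (4, 2): λ = (3·4² + 13)/(2·2) ≡ 10/4. 4⁻¹ ≡ 13 (mod 17) since 4·13 = 52 ≡ 1, so λ ≡ 10·13 ≡ 11.
  x = λ² - 4 - 4 = 121 - 8 ≡ 11; y = λ·(4 - 11) - 2 ≡ 6. → (11, 6)
add G: (11, 6) + (11, 11): same x and y₁ ≡ -y₂, so the sum is ∞.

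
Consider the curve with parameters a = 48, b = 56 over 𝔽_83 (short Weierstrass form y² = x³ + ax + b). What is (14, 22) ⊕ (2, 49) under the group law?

(14, 22) + (2, 49). λ = (49 - 22)/(2 - 14) ≡ 27/71 mod 83. 71⁻¹ ≡ 76 (mod 83), so λ ≡ 60.
  x = λ² - 14 - 2 = 3600 - 16 ≡ 15; y = λ·(14 - 15) - 22 ≡ 1. → (15, 1)

(15, 1)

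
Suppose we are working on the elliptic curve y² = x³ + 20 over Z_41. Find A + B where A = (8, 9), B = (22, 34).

(19, 27)

(8, 9) + (22, 34). λ = (34 - 9)/(22 - 8) ≡ 25/14 mod 41. 14⁻¹ ≡ 3 (mod 41) since 14·3 = 42 ≡ 1, so λ ≡ 34.
  x = λ² - 8 - 22 = 1156 - 30 ≡ 19; y = λ·(8 - 19) - 9 ≡ 27. → (19, 27)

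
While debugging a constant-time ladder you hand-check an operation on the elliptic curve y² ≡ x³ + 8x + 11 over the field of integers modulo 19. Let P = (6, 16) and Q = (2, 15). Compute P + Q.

(17, 5)

(6, 16) + (2, 15). λ = (15 - 16)/(2 - 6) ≡ 18/15 mod 19. 15⁻¹ ≡ 14 (mod 19), so λ ≡ 5.
  x = λ² - 6 - 2 = 25 - 8 ≡ 17; y = λ·(6 - 17) - 16 ≡ 5. → (17, 5)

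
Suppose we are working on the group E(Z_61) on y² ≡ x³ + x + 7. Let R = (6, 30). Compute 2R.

(35, 20)

tangent at (6, 30): λ = (3·6² + 1)/(2·30) ≡ 48/60. 60⁻¹ ≡ 60 (mod 61) since 60·60 = 3600 ≡ 1, so λ ≡ 48·60 ≡ 13.
  x = λ² - 6 - 6 = 169 - 12 ≡ 35; y = λ·(6 - 35) - 30 ≡ 20. → (35, 20)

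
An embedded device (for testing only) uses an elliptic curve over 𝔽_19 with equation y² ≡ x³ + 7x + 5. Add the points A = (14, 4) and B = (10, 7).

(11, 8)

(14, 4) + (10, 7). λ = (7 - 4)/(10 - 14) ≡ 3/15 mod 19. 15⁻¹ ≡ 14 (mod 19), so λ ≡ 4.
  x = λ² - 14 - 10 = 16 - 24 ≡ 11; y = λ·(14 - 11) - 4 ≡ 8. → (11, 8)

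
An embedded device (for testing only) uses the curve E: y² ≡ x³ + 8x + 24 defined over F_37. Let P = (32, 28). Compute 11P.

Double-and-add on 11 = (1011)₂. Start with P = (32, 28) for the leading 1-bit.
double: tangent at (32, 28): λ = (3·32² + 8)/(2·28) ≡ 9/19. 19⁻¹ ≡ 2 (mod 37), so λ ≡ 9·2 ≡ 18.
  x = λ² - 32 - 32 = 324 - 64 ≡ 1; y = λ·(32 - 1) - 28 ≡ 12. → (1, 12)
double: tangent at (1, 12): λ = (3·1² + 8)/(2·12) ≡ 11/24. 24⁻¹ ≡ 17 (mod 37), so λ ≡ 11·17 ≡ 2.
  x = λ² - 1 - 1 = 4 - 2 ≡ 2; y = λ·(1 - 2) - 12 ≡ 23. → (2, 23)
add P: (2, 23) + (32, 28). λ = (28 - 23)/(32 - 2) ≡ 5/30 mod 37. 30⁻¹ ≡ 21 (mod 37), so λ ≡ 31.
  x = λ² - 2 - 32 = 961 - 34 ≡ 2; y = λ·(2 - 2) - 23 ≡ 14. → (2, 14)
double: tangent at (2, 14): λ = (3·2² + 8)/(2·14) ≡ 20/28. 28⁻¹ ≡ 4 (mod 37) since 28·4 = 112 ≡ 1, so λ ≡ 20·4 ≡ 6.
  x = λ² - 2 - 2 = 36 - 4 ≡ 32; y = λ·(2 - 32) - 14 ≡ 28. → (32, 28)
add P: tangent at (32, 28): λ = (3·32² + 8)/(2·28) ≡ 9/19. 19⁻¹ ≡ 2 (mod 37) since 19·2 = 38 ≡ 1, so λ ≡ 9·2 ≡ 18.
  x = λ² - 32 - 32 = 324 - 64 ≡ 1; y = λ·(32 - 1) - 28 ≡ 12. → (1, 12)

(1, 12)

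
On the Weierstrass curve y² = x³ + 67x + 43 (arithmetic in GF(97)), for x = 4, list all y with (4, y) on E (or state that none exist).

none

x³ + 67x + 43 = 375 ≡ 84 (mod 97).
84 is a non-residue mod 97; no y exists.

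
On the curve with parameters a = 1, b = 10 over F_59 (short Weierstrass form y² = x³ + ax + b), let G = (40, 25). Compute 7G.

Repeated addition: build up to 7G.
2G: tangent at (40, 25): λ = (3·40² + 1)/(2·25) ≡ 22/50. 50⁻¹ ≡ 13 (mod 59) since 50·13 = 650 ≡ 1, so λ ≡ 22·13 ≡ 50.
  x = λ² - 40 - 40 = 2500 - 80 ≡ 1; y = λ·(40 - 1) - 25 ≡ 37. → (1, 37)
3G: (1, 37) + (40, 25). λ = (25 - 37)/(40 - 1) ≡ 47/39 mod 59. 39⁻¹ ≡ 56 (mod 59), so λ ≡ 36.
  x = λ² - 1 - 40 = 1296 - 41 ≡ 16; y = λ·(1 - 16) - 37 ≡ 13. → (16, 13)
4G: (16, 13) + (40, 25). λ = (25 - 13)/(40 - 16) ≡ 12/24 mod 59. 24⁻¹ ≡ 32 (mod 59), so λ ≡ 30.
  x = λ² - 16 - 40 = 900 - 56 ≡ 18; y = λ·(16 - 18) - 13 ≡ 45. → (18, 45)
5G: (18, 45) + (40, 25). λ = (25 - 45)/(40 - 18) ≡ 39/22 mod 59. 22⁻¹ ≡ 51 (mod 59) since 22·51 = 1122 ≡ 1, so λ ≡ 42.
  x = λ² - 18 - 40 = 1764 - 58 ≡ 54; y = λ·(18 - 54) - 45 ≡ 36. → (54, 36)
6G: (54, 36) + (40, 25). λ = (25 - 36)/(40 - 54) ≡ 48/45 mod 59. 45⁻¹ ≡ 21 (mod 59), so λ ≡ 5.
  x = λ² - 54 - 40 = 25 - 94 ≡ 49; y = λ·(54 - 49) - 36 ≡ 48. → (49, 48)
7G: (49, 48) + (40, 25). λ = (25 - 48)/(40 - 49) ≡ 36/50 mod 59. 50⁻¹ ≡ 13 (mod 59) since 50·13 = 650 ≡ 1, so λ ≡ 55.
  x = λ² - 49 - 40 = 3025 - 89 ≡ 45; y = λ·(49 - 45) - 48 ≡ 54. → (45, 54)

(45, 54)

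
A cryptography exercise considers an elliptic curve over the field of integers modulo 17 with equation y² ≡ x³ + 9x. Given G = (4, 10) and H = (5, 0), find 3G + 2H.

(13, 11)

First 3G:
Repeated addition: build up to 3G.
2G: tangent at (4, 10): λ = (3·4² + 9)/(2·10) ≡ 6/3. 3⁻¹ ≡ 6 (mod 17), so λ ≡ 6·6 ≡ 2.
  x = λ² - 4 - 4 = 4 - 8 ≡ 13; y = λ·(4 - 13) - 10 ≡ 6. → (13, 6)
3G: (13, 6) + (4, 10). λ = (10 - 6)/(4 - 13) ≡ 4/8 mod 17. 8⁻¹ ≡ 15 (mod 17) since 8·15 = 120 ≡ 1, so λ ≡ 9.
  x = λ² - 13 - 4 = 81 - 17 ≡ 13; y = λ·(13 - 13) - 6 ≡ 11. → (13, 11)
3G = (13, 11).
Next 2H:
Repeated addition: build up to 2H.
2H: (5, 0) + (5, 0): same x and y₁ ≡ -y₂, so the sum is ∞.
2H = ∞.
Finally 3G + 2H:
(13, 11) + ∞ = (13, 11) (identity).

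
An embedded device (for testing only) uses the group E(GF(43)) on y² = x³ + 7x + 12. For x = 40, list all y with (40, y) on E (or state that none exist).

none

x³ + 7x + 12 = 64292 ≡ 7 (mod 43).
7 is a non-residue mod 43; no y exists.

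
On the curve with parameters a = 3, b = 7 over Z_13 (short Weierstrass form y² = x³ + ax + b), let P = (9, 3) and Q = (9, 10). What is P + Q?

The two points share x = 9 and their y-coordinates satisfy 3 + 10 ≡ 0 (mod 13), so they are inverses. Their sum is O.

O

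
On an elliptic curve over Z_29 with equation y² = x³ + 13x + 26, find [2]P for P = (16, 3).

(10, 24)

tangent at (16, 3): λ = (3·16² + 13)/(2·3) ≡ 27/6. 6⁻¹ ≡ 5 (mod 29), so λ ≡ 27·5 ≡ 19.
  x = λ² - 16 - 16 = 361 - 32 ≡ 10; y = λ·(16 - 10) - 3 ≡ 24. → (10, 24)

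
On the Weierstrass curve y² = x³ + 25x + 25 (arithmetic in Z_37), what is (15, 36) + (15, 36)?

(0, 5)

tangent at (15, 36): λ = (3·15² + 25)/(2·36) ≡ 34/35. 35⁻¹ ≡ 18 (mod 37) since 35·18 = 630 ≡ 1, so λ ≡ 34·18 ≡ 20.
  x = λ² - 15 - 15 = 400 - 30 ≡ 0; y = λ·(15 - 0) - 36 ≡ 5. → (0, 5)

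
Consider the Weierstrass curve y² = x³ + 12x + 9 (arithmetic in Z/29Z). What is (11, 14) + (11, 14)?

(11, 15)

tangent at (11, 14): λ = (3·11² + 12)/(2·14) ≡ 27/28. 28⁻¹ ≡ 28 (mod 29), so λ ≡ 27·28 ≡ 2.
  x = λ² - 11 - 11 = 4 - 22 ≡ 11; y = λ·(11 - 11) - 14 ≡ 15. → (11, 15)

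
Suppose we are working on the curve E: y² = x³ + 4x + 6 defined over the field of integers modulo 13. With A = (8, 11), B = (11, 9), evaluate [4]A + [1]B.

(8, 11)

First 4A:
Double-and-add on 4 = (100)₂. Start with A = (8, 11) for the leading 1-bit.
double: tangent at (8, 11): λ = (3·8² + 4)/(2·11) ≡ 1/9. 9⁻¹ ≡ 3 (mod 13), so λ ≡ 1·3 ≡ 3.
  x = λ² - 8 - 8 = 9 - 16 ≡ 6; y = λ·(8 - 6) - 11 ≡ 8. → (6, 8)
double: tangent at (6, 8): λ = (3·6² + 4)/(2·8) ≡ 8/3. 3⁻¹ ≡ 9 (mod 13) since 3·9 = 27 ≡ 1, so λ ≡ 8·9 ≡ 7.
  x = λ² - 6 - 6 = 49 - 12 ≡ 11; y = λ·(6 - 11) - 8 ≡ 9. → (11, 9)
4A = (11, 9).
Finally 4A + B:
tangent at (11, 9): λ = (3·11² + 4)/(2·9) ≡ 3/5. 5⁻¹ ≡ 8 (mod 13), so λ ≡ 3·8 ≡ 11.
  x = λ² - 11 - 11 = 121 - 22 ≡ 8; y = λ·(11 - 8) - 9 ≡ 11. → (8, 11)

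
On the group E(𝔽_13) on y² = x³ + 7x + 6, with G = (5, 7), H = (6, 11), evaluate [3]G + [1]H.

(5, 7)

First 3G:
Repeated addition: build up to 3G.
2G: tangent at (5, 7): λ = (3·5² + 7)/(2·7) ≡ 4/1. 1⁻¹ ≡ 1 (mod 13), so λ ≡ 4·1 ≡ 4.
  x = λ² - 5 - 5 = 16 - 10 ≡ 6; y = λ·(5 - 6) - 7 ≡ 2. → (6, 2)
3G: (6, 2) + (5, 7). λ = (7 - 2)/(5 - 6) ≡ 5/12 mod 13. 12⁻¹ ≡ 12 (mod 13), so λ ≡ 8.
  x = λ² - 6 - 5 = 64 - 11 ≡ 1; y = λ·(6 - 1) - 2 ≡ 12. → (1, 12)
3G = (1, 12).
Finally 3G + H:
(1, 12) + (6, 11). λ = (11 - 12)/(6 - 1) ≡ 12/5 mod 13. 5⁻¹ ≡ 8 (mod 13), so λ ≡ 5.
  x = λ² - 1 - 6 = 25 - 7 ≡ 5; y = λ·(1 - 5) - 12 ≡ 7. → (5, 7)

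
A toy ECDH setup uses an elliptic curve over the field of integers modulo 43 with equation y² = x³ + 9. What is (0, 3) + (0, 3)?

(0, 40)

tangent at (0, 3): λ = (3·0² + 0)/(2·3) ≡ 0/6. 6⁻¹ ≡ 36 (mod 43) since 6·36 = 216 ≡ 1, so λ ≡ 0·36 ≡ 0.
  x = λ² - 0 - 0 = 0 - 0 ≡ 0; y = λ·(0 - 0) - 3 ≡ 40. → (0, 40)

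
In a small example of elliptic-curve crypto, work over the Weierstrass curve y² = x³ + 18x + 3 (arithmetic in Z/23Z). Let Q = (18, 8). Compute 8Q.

Repeated addition: build up to 8Q.
2Q: tangent at (18, 8): λ = (3·18² + 18)/(2·8) ≡ 1/16. 16⁻¹ ≡ 13 (mod 23) since 16·13 = 208 ≡ 1, so λ ≡ 1·13 ≡ 13.
  x = λ² - 18 - 18 = 169 - 36 ≡ 18; y = λ·(18 - 18) - 8 ≡ 15. → (18, 15)
3Q: (18, 15) + (18, 8): same x and y₁ ≡ -y₂, so the sum is O.
4Q: O + (18, 8) = (18, 8) (identity).
5Q: tangent at (18, 8): λ = (3·18² + 18)/(2·8) ≡ 1/16. 16⁻¹ ≡ 13 (mod 23), so λ ≡ 1·13 ≡ 13.
  x = λ² - 18 - 18 = 169 - 36 ≡ 18; y = λ·(18 - 18) - 8 ≡ 15. → (18, 15)
6Q: (18, 15) + (18, 8): same x and y₁ ≡ -y₂, so the sum is O.
7Q: O + (18, 8) = (18, 8) (identity).
8Q: tangent at (18, 8): λ = (3·18² + 18)/(2·8) ≡ 1/16. 16⁻¹ ≡ 13 (mod 23), so λ ≡ 1·13 ≡ 13.
  x = λ² - 18 - 18 = 169 - 36 ≡ 18; y = λ·(18 - 18) - 8 ≡ 15. → (18, 15)

(18, 15)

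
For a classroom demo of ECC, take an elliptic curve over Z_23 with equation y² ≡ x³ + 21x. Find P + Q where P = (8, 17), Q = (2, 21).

(16, 19)

(8, 17) + (2, 21). λ = (21 - 17)/(2 - 8) ≡ 4/17 mod 23. 17⁻¹ ≡ 19 (mod 23), so λ ≡ 7.
  x = λ² - 8 - 2 = 49 - 10 ≡ 16; y = λ·(8 - 16) - 17 ≡ 19. → (16, 19)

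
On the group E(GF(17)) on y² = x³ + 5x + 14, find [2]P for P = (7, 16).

(16, 5)

tangent at (7, 16): λ = (3·7² + 5)/(2·16) ≡ 16/15. 15⁻¹ ≡ 8 (mod 17), so λ ≡ 16·8 ≡ 9.
  x = λ² - 7 - 7 = 81 - 14 ≡ 16; y = λ·(7 - 16) - 16 ≡ 5. → (16, 5)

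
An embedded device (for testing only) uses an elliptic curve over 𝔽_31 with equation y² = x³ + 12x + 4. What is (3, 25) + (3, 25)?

(22, 29)

tangent at (3, 25): λ = (3·3² + 12)/(2·25) ≡ 8/19. 19⁻¹ ≡ 18 (mod 31) since 19·18 = 342 ≡ 1, so λ ≡ 8·18 ≡ 20.
  x = λ² - 3 - 3 = 400 - 6 ≡ 22; y = λ·(3 - 22) - 25 ≡ 29. → (22, 29)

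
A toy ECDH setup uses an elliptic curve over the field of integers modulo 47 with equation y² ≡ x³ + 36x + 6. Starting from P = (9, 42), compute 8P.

Double-and-add on 8 = (1000)₂. Start with P = (9, 42) for the leading 1-bit.
double: tangent at (9, 42): λ = (3·9² + 36)/(2·42) ≡ 44/37. 37⁻¹ ≡ 14 (mod 47), so λ ≡ 44·14 ≡ 5.
  x = λ² - 9 - 9 = 25 - 18 ≡ 7; y = λ·(9 - 7) - 42 ≡ 15. → (7, 15)
double: tangent at (7, 15): λ = (3·7² + 36)/(2·15) ≡ 42/30. 30⁻¹ ≡ 11 (mod 47), so λ ≡ 42·11 ≡ 39.
  x = λ² - 7 - 7 = 1521 - 14 ≡ 3; y = λ·(7 - 3) - 15 ≡ 0. → (3, 0)
double: (3, 0) + (3, 0): same x and y₁ ≡ -y₂, so the sum is the point at infinity.

O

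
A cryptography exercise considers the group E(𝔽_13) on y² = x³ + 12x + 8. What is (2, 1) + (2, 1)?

tangent at (2, 1): λ = (3·2² + 12)/(2·1) ≡ 11/2. 2⁻¹ ≡ 7 (mod 13), so λ ≡ 11·7 ≡ 12.
  x = λ² - 2 - 2 = 144 - 4 ≡ 10; y = λ·(2 - 10) - 1 ≡ 7. → (10, 7)

(10, 7)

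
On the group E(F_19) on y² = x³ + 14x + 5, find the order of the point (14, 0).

2P: (14, 0) + (14, 0): same x and y₁ ≡ -y₂, so the sum is 𝒪.
2P = 𝒪, so the order is 2.

2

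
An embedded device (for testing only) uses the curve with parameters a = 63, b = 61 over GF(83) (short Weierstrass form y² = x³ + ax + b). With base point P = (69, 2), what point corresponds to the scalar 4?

(31, 4)

Double-and-add on 4 = (100)₂. Start with P = (69, 2) for the leading 1-bit.
double: tangent at (69, 2): λ = (3·69² + 63)/(2·2) ≡ 70/4. 4⁻¹ ≡ 21 (mod 83), so λ ≡ 70·21 ≡ 59.
  x = λ² - 69 - 69 = 3481 - 138 ≡ 23; y = λ·(69 - 23) - 2 ≡ 56. → (23, 56)
double: tangent at (23, 56): λ = (3·23² + 63)/(2·56) ≡ 73/29. 29⁻¹ ≡ 63 (mod 83), so λ ≡ 73·63 ≡ 34.
  x = λ² - 23 - 23 = 1156 - 46 ≡ 31; y = λ·(23 - 31) - 56 ≡ 4. → (31, 4)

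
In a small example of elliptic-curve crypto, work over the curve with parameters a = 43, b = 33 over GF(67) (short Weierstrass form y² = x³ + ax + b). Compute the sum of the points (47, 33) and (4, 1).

(47, 33) + (4, 1). λ = (1 - 33)/(4 - 47) ≡ 35/24 mod 67. 24⁻¹ ≡ 14 (mod 67), so λ ≡ 21.
  x = λ² - 47 - 4 = 441 - 51 ≡ 55; y = λ·(47 - 55) - 33 ≡ 0. → (55, 0)

(55, 0)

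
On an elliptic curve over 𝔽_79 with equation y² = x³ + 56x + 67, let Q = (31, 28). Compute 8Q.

Repeated addition: build up to 8Q.
2Q: tangent at (31, 28): λ = (3·31² + 56)/(2·28) ≡ 16/56. 56⁻¹ ≡ 24 (mod 79), so λ ≡ 16·24 ≡ 68.
  x = λ² - 31 - 31 = 4624 - 62 ≡ 59; y = λ·(31 - 59) - 28 ≡ 43. → (59, 43)
3Q: (59, 43) + (31, 28). λ = (28 - 43)/(31 - 59) ≡ 64/51 mod 79. 51⁻¹ ≡ 31 (mod 79), so λ ≡ 9.
  x = λ² - 59 - 31 = 81 - 90 ≡ 70; y = λ·(59 - 70) - 43 ≡ 16. → (70, 16)
4Q: (70, 16) + (31, 28). λ = (28 - 16)/(31 - 70) ≡ 12/40 mod 79. 40⁻¹ ≡ 2 (mod 79) since 40·2 = 80 ≡ 1, so λ ≡ 24.
  x = λ² - 70 - 31 = 576 - 101 ≡ 1; y = λ·(70 - 1) - 16 ≡ 60. → (1, 60)
5Q: (1, 60) + (31, 28). λ = (28 - 60)/(31 - 1) ≡ 47/30 mod 79. 30⁻¹ ≡ 29 (mod 79), so λ ≡ 20.
  x = λ² - 1 - 31 = 400 - 32 ≡ 52; y = λ·(1 - 52) - 60 ≡ 26. → (52, 26)
6Q: (52, 26) + (31, 28). λ = (28 - 26)/(31 - 52) ≡ 2/58 mod 79. 58⁻¹ ≡ 15 (mod 79) since 58·15 = 870 ≡ 1, so λ ≡ 30.
  x = λ² - 52 - 31 = 900 - 83 ≡ 27; y = λ·(52 - 27) - 26 ≡ 13. → (27, 13)
7Q: (27, 13) + (31, 28). λ = (28 - 13)/(31 - 27) ≡ 15/4 mod 79. 4⁻¹ ≡ 20 (mod 79) since 4·20 = 80 ≡ 1, so λ ≡ 63.
  x = λ² - 27 - 31 = 3969 - 58 ≡ 40; y = λ·(27 - 40) - 13 ≡ 37. → (40, 37)
8Q: (40, 37) + (31, 28). λ = (28 - 37)/(31 - 40) ≡ 70/70 mod 79. 70⁻¹ ≡ 35 (mod 79), so λ ≡ 1.
  x = λ² - 40 - 31 = 1 - 71 ≡ 9; y = λ·(40 - 9) - 37 ≡ 73. → (9, 73)

(9, 73)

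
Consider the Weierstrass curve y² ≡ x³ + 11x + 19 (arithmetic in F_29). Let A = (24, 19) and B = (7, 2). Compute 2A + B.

(22, 18)

First 2A:
Repeated addition: build up to 2A.
2A: tangent at (24, 19): λ = (3·24² + 11)/(2·19) ≡ 28/9. 9⁻¹ ≡ 13 (mod 29) since 9·13 = 117 ≡ 1, so λ ≡ 28·13 ≡ 16.
  x = λ² - 24 - 24 = 256 - 48 ≡ 5; y = λ·(24 - 5) - 19 ≡ 24. → (5, 24)
2A = (5, 24).
Finally 2A + B:
(5, 24) + (7, 2). λ = (2 - 24)/(7 - 5) ≡ 7/2 mod 29. 2⁻¹ ≡ 15 (mod 29), so λ ≡ 18.
  x = λ² - 5 - 7 = 324 - 12 ≡ 22; y = λ·(5 - 22) - 24 ≡ 18. → (22, 18)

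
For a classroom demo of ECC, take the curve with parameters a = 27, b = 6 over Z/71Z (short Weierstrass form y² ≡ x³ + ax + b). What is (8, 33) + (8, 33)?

tangent at (8, 33): λ = (3·8² + 27)/(2·33) ≡ 6/66. 66⁻¹ ≡ 14 (mod 71), so λ ≡ 6·14 ≡ 13.
  x = λ² - 8 - 8 = 169 - 16 ≡ 11; y = λ·(8 - 11) - 33 ≡ 70. → (11, 70)

(11, 70)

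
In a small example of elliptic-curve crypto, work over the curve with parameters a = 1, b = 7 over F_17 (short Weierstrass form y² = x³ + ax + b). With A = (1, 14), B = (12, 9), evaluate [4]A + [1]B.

(7, 0)

First 4A:
Double-and-add on 4 = (100)₂. Start with A = (1, 14) for the leading 1-bit.
double: tangent at (1, 14): λ = (3·1² + 1)/(2·14) ≡ 4/11. 11⁻¹ ≡ 14 (mod 17), so λ ≡ 4·14 ≡ 5.
  x = λ² - 1 - 1 = 25 - 2 ≡ 6; y = λ·(1 - 6) - 14 ≡ 12. → (6, 12)
double: tangent at (6, 12): λ = (3·6² + 1)/(2·12) ≡ 7/7. 7⁻¹ ≡ 5 (mod 17) since 7·5 = 35 ≡ 1, so λ ≡ 7·5 ≡ 1.
  x = λ² - 6 - 6 = 1 - 12 ≡ 6; y = λ·(6 - 6) - 12 ≡ 5. → (6, 5)
4A = (6, 5).
Finally 4A + B:
(6, 5) + (12, 9). λ = (9 - 5)/(12 - 6) ≡ 4/6 mod 17. 6⁻¹ ≡ 3 (mod 17), so λ ≡ 12.
  x = λ² - 6 - 12 = 144 - 18 ≡ 7; y = λ·(6 - 7) - 5 ≡ 0. → (7, 0)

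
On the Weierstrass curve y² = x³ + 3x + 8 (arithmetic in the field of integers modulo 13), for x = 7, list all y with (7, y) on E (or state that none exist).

x³ + 3x + 8 = 372 ≡ 8 (mod 13).
8 is a non-residue mod 13; no y exists.

none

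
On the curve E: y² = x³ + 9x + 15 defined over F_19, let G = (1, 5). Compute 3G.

Repeated addition: build up to 3G.
2G: tangent at (1, 5): λ = (3·1² + 9)/(2·5) ≡ 12/10. 10⁻¹ ≡ 2 (mod 19) since 10·2 = 20 ≡ 1, so λ ≡ 12·2 ≡ 5.
  x = λ² - 1 - 1 = 25 - 2 ≡ 4; y = λ·(1 - 4) - 5 ≡ 18. → (4, 18)
3G: (4, 18) + (1, 5). λ = (5 - 18)/(1 - 4) ≡ 6/16 mod 19. 16⁻¹ ≡ 6 (mod 19), so λ ≡ 17.
  x = λ² - 4 - 1 = 289 - 5 ≡ 18; y = λ·(4 - 18) - 18 ≡ 10. → (18, 10)

(18, 10)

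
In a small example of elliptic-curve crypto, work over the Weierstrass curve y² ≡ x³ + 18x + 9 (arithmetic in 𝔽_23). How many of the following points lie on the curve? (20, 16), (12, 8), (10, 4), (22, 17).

2

(20, 16): 16² ≡ 3, rhs ≡ 20 → off.
(12, 8): 8² ≡ 18, rhs ≡ 21 → off.
(10, 4): 4² ≡ 16, rhs ≡ 16 → on.
(22, 17): 17² ≡ 13, rhs ≡ 13 → on.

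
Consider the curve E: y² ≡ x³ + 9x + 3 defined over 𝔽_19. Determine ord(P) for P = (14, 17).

2P: tangent at (14, 17): λ = (3·14² + 9)/(2·17) ≡ 8/15. 15⁻¹ ≡ 14 (mod 19) since 15·14 = 210 ≡ 1, so λ ≡ 8·14 ≡ 17.
  x = λ² - 14 - 14 = 289 - 28 ≡ 14; y = λ·(14 - 14) - 17 ≡ 2. → (14, 2)
3P: (14, 2) + (14, 17): same x and y₁ ≡ -y₂, so the sum is O.
3P = O, so the order is 3.

3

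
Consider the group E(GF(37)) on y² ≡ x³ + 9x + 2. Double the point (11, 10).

tangent at (11, 10): λ = (3·11² + 9)/(2·10) ≡ 2/20. 20⁻¹ ≡ 13 (mod 37), so λ ≡ 2·13 ≡ 26.
  x = λ² - 11 - 11 = 676 - 22 ≡ 25; y = λ·(11 - 25) - 10 ≡ 33. → (25, 33)

(25, 33)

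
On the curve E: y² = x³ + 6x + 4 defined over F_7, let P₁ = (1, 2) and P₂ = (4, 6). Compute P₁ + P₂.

(3, 0)

(1, 2) + (4, 6). λ = (6 - 2)/(4 - 1) ≡ 4/3 mod 7. 3⁻¹ ≡ 5 (mod 7), so λ ≡ 6.
  x = λ² - 1 - 4 = 36 - 5 ≡ 3; y = λ·(1 - 3) - 2 ≡ 0. → (3, 0)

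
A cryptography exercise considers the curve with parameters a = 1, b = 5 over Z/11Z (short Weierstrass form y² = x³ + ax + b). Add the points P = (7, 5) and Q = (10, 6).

(7, 5) + (10, 6). λ = (6 - 5)/(10 - 7) ≡ 1/3 mod 11. 3⁻¹ ≡ 4 (mod 11), so λ ≡ 4.
  x = λ² - 7 - 10 = 16 - 17 ≡ 10; y = λ·(7 - 10) - 5 ≡ 5. → (10, 5)

(10, 5)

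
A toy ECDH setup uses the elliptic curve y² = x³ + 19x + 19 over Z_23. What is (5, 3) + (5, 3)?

(8, 19)

tangent at (5, 3): λ = (3·5² + 19)/(2·3) ≡ 2/6. 6⁻¹ ≡ 4 (mod 23), so λ ≡ 2·4 ≡ 8.
  x = λ² - 5 - 5 = 64 - 10 ≡ 8; y = λ·(5 - 8) - 3 ≡ 19. → (8, 19)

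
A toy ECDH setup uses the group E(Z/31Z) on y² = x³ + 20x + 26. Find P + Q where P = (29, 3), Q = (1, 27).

(29, 3) + (1, 27). λ = (27 - 3)/(1 - 29) ≡ 24/3 mod 31. 3⁻¹ ≡ 21 (mod 31), so λ ≡ 8.
  x = λ² - 29 - 1 = 64 - 30 ≡ 3; y = λ·(29 - 3) - 3 ≡ 19. → (3, 19)

(3, 19)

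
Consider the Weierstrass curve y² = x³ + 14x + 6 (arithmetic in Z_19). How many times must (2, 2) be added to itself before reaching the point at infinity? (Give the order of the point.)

8

2P: tangent at (2, 2): λ = (3·2² + 14)/(2·2) ≡ 7/4. 4⁻¹ ≡ 5 (mod 19) since 4·5 = 20 ≡ 1, so λ ≡ 7·5 ≡ 16.
  x = λ² - 2 - 2 = 256 - 4 ≡ 5; y = λ·(2 - 5) - 2 ≡ 7. → (5, 7)
3P: (5, 7) + (2, 2). λ = (2 - 7)/(2 - 5) ≡ 14/16 mod 19. 16⁻¹ ≡ 6 (mod 19) since 16·6 = 96 ≡ 1, so λ ≡ 8.
  x = λ² - 5 - 2 = 64 - 7 ≡ 0; y = λ·(5 - 0) - 7 ≡ 14. → (0, 14)
4P: (0, 14) + (2, 2). λ = (2 - 14)/(2 - 0) ≡ 7/2 mod 19. 2⁻¹ ≡ 10 (mod 19), so λ ≡ 13.
  x = λ² - 0 - 2 = 169 - 2 ≡ 15; y = λ·(0 - 15) - 14 ≡ 0. → (15, 0)
5P: (15, 0) + (2, 2). λ = (2 - 0)/(2 - 15) ≡ 2/6 mod 19. 6⁻¹ ≡ 16 (mod 19), so λ ≡ 13.
  x = λ² - 15 - 2 = 169 - 17 ≡ 0; y = λ·(15 - 0) - 0 ≡ 5. → (0, 5)
6P: (0, 5) + (2, 2). λ = (2 - 5)/(2 - 0) ≡ 16/2 mod 19. 2⁻¹ ≡ 10 (mod 19), so λ ≡ 8.
  x = λ² - 0 - 2 = 64 - 2 ≡ 5; y = λ·(0 - 5) - 5 ≡ 12. → (5, 12)
7P: (5, 12) + (2, 2). λ = (2 - 12)/(2 - 5) ≡ 9/16 mod 19. 16⁻¹ ≡ 6 (mod 19), so λ ≡ 16.
  x = λ² - 5 - 2 = 256 - 7 ≡ 2; y = λ·(5 - 2) - 12 ≡ 17. → (2, 17)
8P: (2, 17) + (2, 2): same x and y₁ ≡ -y₂, so the sum is the point at infinity.
8P = the point at infinity, so the order is 8.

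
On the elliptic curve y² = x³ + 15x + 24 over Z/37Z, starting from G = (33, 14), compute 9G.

Double-and-add on 9 = (1001)₂. Start with G = (33, 14) for the leading 1-bit.
double: tangent at (33, 14): λ = (3·33² + 15)/(2·14) ≡ 26/28. 28⁻¹ ≡ 4 (mod 37) since 28·4 = 112 ≡ 1, so λ ≡ 26·4 ≡ 30.
  x = λ² - 33 - 33 = 900 - 66 ≡ 20; y = λ·(33 - 20) - 14 ≡ 6. → (20, 6)
double: tangent at (20, 6): λ = (3·20² + 15)/(2·6) ≡ 31/12. 12⁻¹ ≡ 34 (mod 37) since 12·34 = 408 ≡ 1, so λ ≡ 31·34 ≡ 18.
  x = λ² - 20 - 20 = 324 - 40 ≡ 25; y = λ·(20 - 25) - 6 ≡ 15. → (25, 15)
double: tangent at (25, 15): λ = (3·25² + 15)/(2·15) ≡ 3/30. 30⁻¹ ≡ 21 (mod 37) since 30·21 = 630 ≡ 1, so λ ≡ 3·21 ≡ 26.
  x = λ² - 25 - 25 = 676 - 50 ≡ 34; y = λ·(25 - 34) - 15 ≡ 10. → (34, 10)
add G: (34, 10) + (33, 14). λ = (14 - 10)/(33 - 34) ≡ 4/36 mod 37. 36⁻¹ ≡ 36 (mod 37), so λ ≡ 33.
  x = λ² - 34 - 33 = 1089 - 67 ≡ 23; y = λ·(34 - 23) - 10 ≡ 20. → (23, 20)

(23, 20)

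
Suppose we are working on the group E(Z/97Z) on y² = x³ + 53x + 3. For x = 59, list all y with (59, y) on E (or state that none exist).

none

x³ + 53x + 3 = 208509 ≡ 56 (mod 97).
56 is a non-residue mod 97; no y exists.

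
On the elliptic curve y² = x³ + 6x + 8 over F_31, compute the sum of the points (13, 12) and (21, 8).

(13, 12) + (21, 8). λ = (8 - 12)/(21 - 13) ≡ 27/8 mod 31. 8⁻¹ ≡ 4 (mod 31), so λ ≡ 15.
  x = λ² - 13 - 21 = 225 - 34 ≡ 5; y = λ·(13 - 5) - 12 ≡ 15. → (5, 15)

(5, 15)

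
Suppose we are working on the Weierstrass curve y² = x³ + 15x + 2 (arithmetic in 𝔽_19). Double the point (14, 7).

(11, 15)

tangent at (14, 7): λ = (3·14² + 15)/(2·7) ≡ 14/14. 14⁻¹ ≡ 15 (mod 19), so λ ≡ 14·15 ≡ 1.
  x = λ² - 14 - 14 = 1 - 28 ≡ 11; y = λ·(14 - 11) - 7 ≡ 15. → (11, 15)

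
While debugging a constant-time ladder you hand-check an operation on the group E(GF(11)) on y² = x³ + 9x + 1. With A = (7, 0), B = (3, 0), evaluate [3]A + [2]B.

First 3A:
Repeated addition: build up to 3A.
2A: (7, 0) + (7, 0): same x and y₁ ≡ -y₂, so the sum is ∞.
3A: ∞ + (7, 0) = (7, 0) (identity).
3A = (7, 0).
Next 2B:
Repeated addition: build up to 2B.
2B: (3, 0) + (3, 0): same x and y₁ ≡ -y₂, so the sum is ∞.
2B = ∞.
Finally 3A + 2B:
(7, 0) + ∞ = (7, 0) (identity).

(7, 0)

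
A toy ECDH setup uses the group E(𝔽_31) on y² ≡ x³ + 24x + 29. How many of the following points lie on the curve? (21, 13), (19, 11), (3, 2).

(21, 13): 13² ≡ 14, rhs ≡ 29 → off.
(19, 11): 11² ≡ 28, rhs ≡ 28 → on.
(3, 2): 2² ≡ 4, rhs ≡ 4 → on.

2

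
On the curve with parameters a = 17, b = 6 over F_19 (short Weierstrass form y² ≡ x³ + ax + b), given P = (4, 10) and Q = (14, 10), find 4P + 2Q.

First 4P:
Double-and-add on 4 = (100)₂. Start with P = (4, 10) for the leading 1-bit.
double: tangent at (4, 10): λ = (3·4² + 17)/(2·10) ≡ 8/1. 1⁻¹ ≡ 1 (mod 19), so λ ≡ 8·1 ≡ 8.
  x = λ² - 4 - 4 = 64 - 8 ≡ 18; y = λ·(4 - 18) - 10 ≡ 11. → (18, 11)
double: tangent at (18, 11): λ = (3·18² + 17)/(2·11) ≡ 1/3. 3⁻¹ ≡ 13 (mod 19) since 3·13 = 39 ≡ 1, so λ ≡ 1·13 ≡ 13.
  x = λ² - 18 - 18 = 169 - 36 ≡ 0; y = λ·(18 - 0) - 11 ≡ 14. → (0, 14)
4P = (0, 14).
Next 2Q:
Repeated addition: build up to 2Q.
2Q: tangent at (14, 10): λ = (3·14² + 17)/(2·10) ≡ 16/1. 1⁻¹ ≡ 1 (mod 19) since 1·1 = 1 ≡ 1, so λ ≡ 16·1 ≡ 16.
  x = λ² - 14 - 14 = 256 - 28 ≡ 0; y = λ·(14 - 0) - 10 ≡ 5. → (0, 5)
2Q = (0, 5).
Finally 4P + 2Q:
(0, 14) + (0, 5): same x and y₁ ≡ -y₂, so the sum is O.

O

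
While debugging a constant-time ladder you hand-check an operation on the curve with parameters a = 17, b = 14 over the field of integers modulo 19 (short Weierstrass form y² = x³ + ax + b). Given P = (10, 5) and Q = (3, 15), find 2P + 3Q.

(3, 4)

First 2P:
Repeated addition: build up to 2P.
2P: tangent at (10, 5): λ = (3·10² + 17)/(2·5) ≡ 13/10. 10⁻¹ ≡ 2 (mod 19) since 10·2 = 20 ≡ 1, so λ ≡ 13·2 ≡ 7.
  x = λ² - 10 - 10 = 49 - 20 ≡ 10; y = λ·(10 - 10) - 5 ≡ 14. → (10, 14)
2P = (10, 14).
Next 3Q:
Repeated addition: build up to 3Q.
2Q: tangent at (3, 15): λ = (3·3² + 17)/(2·15) ≡ 6/11. 11⁻¹ ≡ 7 (mod 19) since 11·7 = 77 ≡ 1, so λ ≡ 6·7 ≡ 4.
  x = λ² - 3 - 3 = 16 - 6 ≡ 10; y = λ·(3 - 10) - 15 ≡ 14. → (10, 14)
3Q: (10, 14) + (3, 15). λ = (15 - 14)/(3 - 10) ≡ 1/12 mod 19. 12⁻¹ ≡ 8 (mod 19), so λ ≡ 8.
  x = λ² - 10 - 3 = 64 - 13 ≡ 13; y = λ·(10 - 13) - 14 ≡ 0. → (13, 0)
3Q = (13, 0).
Finally 2P + 3Q:
(10, 14) + (13, 0). λ = (0 - 14)/(13 - 10) ≡ 5/3 mod 19. 3⁻¹ ≡ 13 (mod 19), so λ ≡ 8.
  x = λ² - 10 - 13 = 64 - 23 ≡ 3; y = λ·(10 - 3) - 14 ≡ 4. → (3, 4)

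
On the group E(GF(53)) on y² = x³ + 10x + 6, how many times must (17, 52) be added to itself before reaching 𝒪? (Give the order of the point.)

2P: tangent at (17, 52): λ = (3·17² + 10)/(2·52) ≡ 29/51. 51⁻¹ ≡ 26 (mod 53) since 51·26 = 1326 ≡ 1, so λ ≡ 29·26 ≡ 12.
  x = λ² - 17 - 17 = 144 - 34 ≡ 4; y = λ·(17 - 4) - 52 ≡ 51. → (4, 51)
3P: (4, 51) + (17, 52). λ = (52 - 51)/(17 - 4) ≡ 1/13 mod 53. 13⁻¹ ≡ 49 (mod 53) since 13·49 = 637 ≡ 1, so λ ≡ 49.
  x = λ² - 4 - 17 = 2401 - 21 ≡ 48; y = λ·(4 - 48) - 51 ≡ 19. → (48, 19)
4P: (48, 19) + (17, 52). λ = (52 - 19)/(17 - 48) ≡ 33/22 mod 53. 22⁻¹ ≡ 41 (mod 53), so λ ≡ 28.
  x = λ² - 48 - 17 = 784 - 65 ≡ 30; y = λ·(48 - 30) - 19 ≡ 8. → (30, 8)
5P: (30, 8) + (17, 52). λ = (52 - 8)/(17 - 30) ≡ 44/40 mod 53. 40⁻¹ ≡ 4 (mod 53), so λ ≡ 17.
  x = λ² - 30 - 17 = 289 - 47 ≡ 30; y = λ·(30 - 30) - 8 ≡ 45. → (30, 45)
6P: (30, 45) + (17, 52). λ = (52 - 45)/(17 - 30) ≡ 7/40 mod 53. 40⁻¹ ≡ 4 (mod 53), so λ ≡ 28.
  x = λ² - 30 - 17 = 784 - 47 ≡ 48; y = λ·(30 - 48) - 45 ≡ 34. → (48, 34)
7P: (48, 34) + (17, 52). λ = (52 - 34)/(17 - 48) ≡ 18/22 mod 53. 22⁻¹ ≡ 41 (mod 53), so λ ≡ 49.
  x = λ² - 48 - 17 = 2401 - 65 ≡ 4; y = λ·(48 - 4) - 34 ≡ 2. → (4, 2)
8P: (4, 2) + (17, 52). λ = (52 - 2)/(17 - 4) ≡ 50/13 mod 53. 13⁻¹ ≡ 49 (mod 53), so λ ≡ 12.
  x = λ² - 4 - 17 = 144 - 21 ≡ 17; y = λ·(4 - 17) - 2 ≡ 1. → (17, 1)
9P: (17, 1) + (17, 52): same x and y₁ ≡ -y₂, so the sum is 𝒪.
9P = 𝒪, so the order is 9.

9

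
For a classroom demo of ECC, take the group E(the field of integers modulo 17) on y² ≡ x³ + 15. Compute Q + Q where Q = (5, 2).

tangent at (5, 2): λ = (3·5² + 0)/(2·2) ≡ 7/4. 4⁻¹ ≡ 13 (mod 17), so λ ≡ 7·13 ≡ 6.
  x = λ² - 5 - 5 = 36 - 10 ≡ 9; y = λ·(5 - 9) - 2 ≡ 8. → (9, 8)

(9, 8)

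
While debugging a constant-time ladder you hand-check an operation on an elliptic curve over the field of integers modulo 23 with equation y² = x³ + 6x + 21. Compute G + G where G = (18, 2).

tangent at (18, 2): λ = (3·18² + 6)/(2·2) ≡ 12/4. 4⁻¹ ≡ 6 (mod 23) since 4·6 = 24 ≡ 1, so λ ≡ 12·6 ≡ 3.
  x = λ² - 18 - 18 = 9 - 36 ≡ 19; y = λ·(18 - 19) - 2 ≡ 18. → (19, 18)

(19, 18)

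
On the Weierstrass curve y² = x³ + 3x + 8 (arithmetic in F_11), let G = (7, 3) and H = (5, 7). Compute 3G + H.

(2, 0)

First 3G:
Repeated addition: build up to 3G.
2G: tangent at (7, 3): λ = (3·7² + 3)/(2·3) ≡ 7/6. 6⁻¹ ≡ 2 (mod 11), so λ ≡ 7·2 ≡ 3.
  x = λ² - 7 - 7 = 9 - 14 ≡ 6; y = λ·(7 - 6) - 3 ≡ 0. → (6, 0)
3G: (6, 0) + (7, 3). λ = (3 - 0)/(7 - 6) ≡ 3/1 mod 11. 1⁻¹ ≡ 1 (mod 11) since 1·1 = 1 ≡ 1, so λ ≡ 3.
  x = λ² - 6 - 7 = 9 - 13 ≡ 7; y = λ·(6 - 7) - 0 ≡ 8. → (7, 8)
3G = (7, 8).
Finally 3G + H:
(7, 8) + (5, 7). λ = (7 - 8)/(5 - 7) ≡ 10/9 mod 11. 9⁻¹ ≡ 5 (mod 11), so λ ≡ 6.
  x = λ² - 7 - 5 = 36 - 12 ≡ 2; y = λ·(7 - 2) - 8 ≡ 0. → (2, 0)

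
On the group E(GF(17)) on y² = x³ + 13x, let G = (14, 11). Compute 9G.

(14, 11)

Double-and-add on 9 = (1001)₂. Start with G = (14, 11) for the leading 1-bit.
double: tangent at (14, 11): λ = (3·14² + 13)/(2·11) ≡ 6/5. 5⁻¹ ≡ 7 (mod 17), so λ ≡ 6·7 ≡ 8.
  x = λ² - 14 - 14 = 64 - 28 ≡ 2; y = λ·(14 - 2) - 11 ≡ 0. → (2, 0)
double: (2, 0) + (2, 0): same x and y₁ ≡ -y₂, so the sum is O.
double: O + O = O (identity).
add G: O + (14, 11) = (14, 11) (identity).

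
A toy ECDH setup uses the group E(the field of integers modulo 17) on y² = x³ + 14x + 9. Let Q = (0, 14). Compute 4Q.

(7, 5)

Double-and-add on 4 = (100)₂. Start with Q = (0, 14) for the leading 1-bit.
double: tangent at (0, 14): λ = (3·0² + 14)/(2·14) ≡ 14/11. 11⁻¹ ≡ 14 (mod 17) since 11·14 = 154 ≡ 1, so λ ≡ 14·14 ≡ 9.
  x = λ² - 0 - 0 = 81 - 0 ≡ 13; y = λ·(0 - 13) - 14 ≡ 5. → (13, 5)
double: tangent at (13, 5): λ = (3·13² + 14)/(2·5) ≡ 11/10. 10⁻¹ ≡ 12 (mod 17), so λ ≡ 11·12 ≡ 13.
  x = λ² - 13 - 13 = 169 - 26 ≡ 7; y = λ·(13 - 7) - 5 ≡ 5. → (7, 5)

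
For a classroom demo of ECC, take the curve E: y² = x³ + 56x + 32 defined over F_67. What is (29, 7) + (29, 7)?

tangent at (29, 7): λ = (3·29² + 56)/(2·7) ≡ 33/14. 14⁻¹ ≡ 24 (mod 67), so λ ≡ 33·24 ≡ 55.
  x = λ² - 29 - 29 = 3025 - 58 ≡ 19; y = λ·(29 - 19) - 7 ≡ 7. → (19, 7)

(19, 7)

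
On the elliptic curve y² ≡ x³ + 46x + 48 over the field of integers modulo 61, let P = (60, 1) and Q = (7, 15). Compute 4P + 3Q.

(35, 8)

First 4P:
Repeated addition: build up to 4P.
2P: tangent at (60, 1): λ = (3·60² + 46)/(2·1) ≡ 49/2. 2⁻¹ ≡ 31 (mod 61), so λ ≡ 49·31 ≡ 55.
  x = λ² - 60 - 60 = 3025 - 120 ≡ 38; y = λ·(60 - 38) - 1 ≡ 50. → (38, 50)
3P: (38, 50) + (60, 1). λ = (1 - 50)/(60 - 38) ≡ 12/22 mod 61. 22⁻¹ ≡ 25 (mod 61), so λ ≡ 56.
  x = λ² - 38 - 60 = 3136 - 98 ≡ 49; y = λ·(38 - 49) - 50 ≡ 5. → (49, 5)
4P: (49, 5) + (60, 1). λ = (1 - 5)/(60 - 49) ≡ 57/11 mod 61. 11⁻¹ ≡ 50 (mod 61), so λ ≡ 44.
  x = λ² - 49 - 60 = 1936 - 109 ≡ 58; y = λ·(49 - 58) - 5 ≡ 26. → (58, 26)
4P = (58, 26).
Next 3Q:
Repeated addition: build up to 3Q.
2Q: tangent at (7, 15): λ = (3·7² + 46)/(2·15) ≡ 10/30. 30⁻¹ ≡ 59 (mod 61), so λ ≡ 10·59 ≡ 41.
  x = λ² - 7 - 7 = 1681 - 14 ≡ 20; y = λ·(7 - 20) - 15 ≡ 1. → (20, 1)
3Q: (20, 1) + (7, 15). λ = (15 - 1)/(7 - 20) ≡ 14/48 mod 61. 48⁻¹ ≡ 14 (mod 61) since 48·14 = 672 ≡ 1, so λ ≡ 13.
  x = λ² - 20 - 7 = 169 - 27 ≡ 20; y = λ·(20 - 20) - 1 ≡ 60. → (20, 60)
3Q = (20, 60).
Finally 4P + 3Q:
(58, 26) + (20, 60). λ = (60 - 26)/(20 - 58) ≡ 34/23 mod 61. 23⁻¹ ≡ 8 (mod 61) since 23·8 = 184 ≡ 1, so λ ≡ 28.
  x = λ² - 58 - 20 = 784 - 78 ≡ 35; y = λ·(58 - 35) - 26 ≡ 8. → (35, 8)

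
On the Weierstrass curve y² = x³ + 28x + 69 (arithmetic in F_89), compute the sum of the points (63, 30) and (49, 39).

(26, 67)

(63, 30) + (49, 39). λ = (39 - 30)/(49 - 63) ≡ 9/75 mod 89. 75⁻¹ ≡ 19 (mod 89) since 75·19 = 1425 ≡ 1, so λ ≡ 82.
  x = λ² - 63 - 49 = 6724 - 112 ≡ 26; y = λ·(63 - 26) - 30 ≡ 67. → (26, 67)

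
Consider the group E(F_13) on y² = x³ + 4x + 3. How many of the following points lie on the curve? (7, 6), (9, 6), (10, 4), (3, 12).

2

(7, 6): 6² ≡ 10, rhs ≡ 10 → on.
(9, 6): 6² ≡ 10, rhs ≡ 1 → off.
(10, 4): 4² ≡ 3, rhs ≡ 3 → on.
(3, 12): 12² ≡ 1, rhs ≡ 3 → off.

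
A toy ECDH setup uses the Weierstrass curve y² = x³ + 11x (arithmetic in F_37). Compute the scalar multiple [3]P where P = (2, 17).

Repeated addition: build up to 3P.
2P: tangent at (2, 17): λ = (3·2² + 11)/(2·17) ≡ 23/34. 34⁻¹ ≡ 12 (mod 37) since 34·12 = 408 ≡ 1, so λ ≡ 23·12 ≡ 17.
  x = λ² - 2 - 2 = 289 - 4 ≡ 26; y = λ·(2 - 26) - 17 ≡ 19. → (26, 19)
3P: (26, 19) + (2, 17). λ = (17 - 19)/(2 - 26) ≡ 35/13 mod 37. 13⁻¹ ≡ 20 (mod 37) since 13·20 = 260 ≡ 1, so λ ≡ 34.
  x = λ² - 26 - 2 = 1156 - 28 ≡ 18; y = λ·(26 - 18) - 19 ≡ 31. → (18, 31)

(18, 31)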